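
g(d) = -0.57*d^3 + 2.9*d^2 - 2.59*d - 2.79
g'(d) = -1.71*d^2 + 5.8*d - 2.59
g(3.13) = 0.04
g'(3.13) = -1.19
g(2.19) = -0.54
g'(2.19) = 1.91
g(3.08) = 0.09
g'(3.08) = -0.95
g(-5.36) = 182.18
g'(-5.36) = -82.81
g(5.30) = -19.92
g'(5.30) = -19.88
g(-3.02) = 47.18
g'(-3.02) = -35.70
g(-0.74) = 0.95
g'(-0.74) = -7.82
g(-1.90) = 16.51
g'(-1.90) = -19.78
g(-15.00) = 2612.31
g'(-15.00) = -474.34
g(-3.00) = 46.47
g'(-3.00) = -35.38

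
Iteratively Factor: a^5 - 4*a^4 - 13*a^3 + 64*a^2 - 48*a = (a + 4)*(a^4 - 8*a^3 + 19*a^2 - 12*a) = (a - 1)*(a + 4)*(a^3 - 7*a^2 + 12*a) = (a - 4)*(a - 1)*(a + 4)*(a^2 - 3*a) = (a - 4)*(a - 3)*(a - 1)*(a + 4)*(a)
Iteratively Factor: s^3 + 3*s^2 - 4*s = (s + 4)*(s^2 - s) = s*(s + 4)*(s - 1)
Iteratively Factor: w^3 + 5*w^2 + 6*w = (w + 2)*(w^2 + 3*w) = (w + 2)*(w + 3)*(w)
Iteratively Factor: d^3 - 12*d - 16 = (d + 2)*(d^2 - 2*d - 8) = (d - 4)*(d + 2)*(d + 2)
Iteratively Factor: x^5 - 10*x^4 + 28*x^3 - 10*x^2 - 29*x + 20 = (x - 1)*(x^4 - 9*x^3 + 19*x^2 + 9*x - 20) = (x - 1)^2*(x^3 - 8*x^2 + 11*x + 20) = (x - 1)^2*(x + 1)*(x^2 - 9*x + 20) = (x - 4)*(x - 1)^2*(x + 1)*(x - 5)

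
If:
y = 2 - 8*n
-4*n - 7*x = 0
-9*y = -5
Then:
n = 13/72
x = -13/126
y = 5/9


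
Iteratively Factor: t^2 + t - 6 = (t + 3)*(t - 2)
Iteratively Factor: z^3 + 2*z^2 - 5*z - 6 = (z + 1)*(z^2 + z - 6) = (z - 2)*(z + 1)*(z + 3)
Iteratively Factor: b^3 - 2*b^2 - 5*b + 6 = (b - 1)*(b^2 - b - 6) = (b - 3)*(b - 1)*(b + 2)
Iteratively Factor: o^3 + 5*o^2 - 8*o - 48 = (o + 4)*(o^2 + o - 12) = (o + 4)^2*(o - 3)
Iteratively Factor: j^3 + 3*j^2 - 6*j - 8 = (j + 1)*(j^2 + 2*j - 8) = (j - 2)*(j + 1)*(j + 4)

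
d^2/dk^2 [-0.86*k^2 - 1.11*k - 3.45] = -1.72000000000000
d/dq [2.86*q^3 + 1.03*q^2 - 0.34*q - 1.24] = 8.58*q^2 + 2.06*q - 0.34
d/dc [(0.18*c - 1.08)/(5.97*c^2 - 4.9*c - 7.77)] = (-1.0746*c^2 + 12.8952*c - 6.6906)/(35.6409*c^4 - 58.506*c^3 - 68.7638*c^2 + 76.146*c + 60.3729)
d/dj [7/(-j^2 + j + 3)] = 7*(2*j - 1)/(-j^2 + j + 3)^2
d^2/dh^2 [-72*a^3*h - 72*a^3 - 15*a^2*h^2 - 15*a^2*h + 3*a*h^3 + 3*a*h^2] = 6*a*(-5*a + 3*h + 1)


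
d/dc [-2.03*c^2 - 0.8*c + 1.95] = -4.06*c - 0.8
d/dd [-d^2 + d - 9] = 1 - 2*d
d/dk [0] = 0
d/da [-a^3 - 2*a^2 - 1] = a*(-3*a - 4)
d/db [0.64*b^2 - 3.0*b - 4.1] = 1.28*b - 3.0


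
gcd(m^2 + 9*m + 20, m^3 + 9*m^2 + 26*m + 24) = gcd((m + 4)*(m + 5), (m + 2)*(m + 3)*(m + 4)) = m + 4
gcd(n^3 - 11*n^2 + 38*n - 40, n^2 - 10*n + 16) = n - 2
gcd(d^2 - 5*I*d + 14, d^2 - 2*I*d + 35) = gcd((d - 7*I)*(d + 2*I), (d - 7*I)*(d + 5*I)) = d - 7*I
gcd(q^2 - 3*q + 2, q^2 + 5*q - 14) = q - 2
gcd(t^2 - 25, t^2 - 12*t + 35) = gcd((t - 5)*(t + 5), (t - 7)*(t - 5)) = t - 5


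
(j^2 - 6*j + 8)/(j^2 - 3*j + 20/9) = 9*(j^2 - 6*j + 8)/(9*j^2 - 27*j + 20)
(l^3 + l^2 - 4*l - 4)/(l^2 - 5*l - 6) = (l^2 - 4)/(l - 6)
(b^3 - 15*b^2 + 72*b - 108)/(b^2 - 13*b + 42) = (b^2 - 9*b + 18)/(b - 7)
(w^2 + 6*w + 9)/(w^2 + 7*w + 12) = (w + 3)/(w + 4)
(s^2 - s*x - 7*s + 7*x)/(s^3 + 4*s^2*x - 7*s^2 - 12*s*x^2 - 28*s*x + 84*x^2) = (-s + x)/(-s^2 - 4*s*x + 12*x^2)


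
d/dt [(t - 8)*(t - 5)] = 2*t - 13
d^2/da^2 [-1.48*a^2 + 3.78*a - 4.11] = -2.96000000000000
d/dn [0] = 0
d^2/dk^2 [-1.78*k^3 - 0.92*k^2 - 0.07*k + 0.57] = -10.68*k - 1.84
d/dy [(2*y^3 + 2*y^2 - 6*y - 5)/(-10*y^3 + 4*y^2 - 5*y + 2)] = (28*y^4 - 140*y^3 - 124*y^2 + 48*y - 37)/(100*y^6 - 80*y^5 + 116*y^4 - 80*y^3 + 41*y^2 - 20*y + 4)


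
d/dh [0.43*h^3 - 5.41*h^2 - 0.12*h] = 1.29*h^2 - 10.82*h - 0.12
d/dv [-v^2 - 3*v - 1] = -2*v - 3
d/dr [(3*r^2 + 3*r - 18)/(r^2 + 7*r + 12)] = 18/(r^2 + 8*r + 16)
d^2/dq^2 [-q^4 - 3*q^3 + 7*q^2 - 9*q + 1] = -12*q^2 - 18*q + 14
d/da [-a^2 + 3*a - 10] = 3 - 2*a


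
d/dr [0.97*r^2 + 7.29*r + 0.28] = 1.94*r + 7.29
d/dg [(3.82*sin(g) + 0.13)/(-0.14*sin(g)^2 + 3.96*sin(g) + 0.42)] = (0.5348*sin(g)^2 + 0.0364000000000004*sin(g) + 1.0896)*cos(g)/(0.0196*sin(g)^4 - 1.1088*sin(g)^3 + 15.564*sin(g)^2 + 3.3264*sin(g) + 0.1764)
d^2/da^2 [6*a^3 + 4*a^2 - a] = 36*a + 8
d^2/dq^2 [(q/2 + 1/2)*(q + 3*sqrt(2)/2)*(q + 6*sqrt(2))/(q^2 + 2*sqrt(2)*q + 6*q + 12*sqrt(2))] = (-55*sqrt(2)*q^3 + 52*q^3 - 684*q^2 + 360*sqrt(2)*q^2 - 1080*sqrt(2)*q + 1296*q - 1728 + 1440*sqrt(2))/(2*(q^6 + 6*sqrt(2)*q^5 + 18*q^5 + 132*q^4 + 108*sqrt(2)*q^4 + 648*q^3 + 664*sqrt(2)*q^3 + 1584*sqrt(2)*q^2 + 2592*q^2 + 1728*sqrt(2)*q + 5184*q + 3456*sqrt(2)))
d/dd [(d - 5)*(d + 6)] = 2*d + 1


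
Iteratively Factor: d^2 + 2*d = (d + 2)*(d)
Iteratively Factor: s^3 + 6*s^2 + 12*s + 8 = (s + 2)*(s^2 + 4*s + 4) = (s + 2)^2*(s + 2)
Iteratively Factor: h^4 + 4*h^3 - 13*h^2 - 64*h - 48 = (h + 3)*(h^3 + h^2 - 16*h - 16) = (h - 4)*(h + 3)*(h^2 + 5*h + 4) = (h - 4)*(h + 1)*(h + 3)*(h + 4)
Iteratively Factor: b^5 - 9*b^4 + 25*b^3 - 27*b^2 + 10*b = (b - 1)*(b^4 - 8*b^3 + 17*b^2 - 10*b) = (b - 1)^2*(b^3 - 7*b^2 + 10*b) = b*(b - 1)^2*(b^2 - 7*b + 10) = b*(b - 2)*(b - 1)^2*(b - 5)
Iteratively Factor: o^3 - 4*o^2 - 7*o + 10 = (o + 2)*(o^2 - 6*o + 5) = (o - 1)*(o + 2)*(o - 5)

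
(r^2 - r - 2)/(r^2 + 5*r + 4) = (r - 2)/(r + 4)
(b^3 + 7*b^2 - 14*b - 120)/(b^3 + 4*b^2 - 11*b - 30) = (b^2 + 2*b - 24)/(b^2 - b - 6)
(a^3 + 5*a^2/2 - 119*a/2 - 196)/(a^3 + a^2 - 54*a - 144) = (2*a^2 + 21*a + 49)/(2*(a^2 + 9*a + 18))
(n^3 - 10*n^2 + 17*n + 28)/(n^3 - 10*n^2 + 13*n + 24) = (n^2 - 11*n + 28)/(n^2 - 11*n + 24)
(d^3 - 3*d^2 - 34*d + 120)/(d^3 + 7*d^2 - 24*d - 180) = (d - 4)/(d + 6)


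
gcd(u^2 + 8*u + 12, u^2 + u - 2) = u + 2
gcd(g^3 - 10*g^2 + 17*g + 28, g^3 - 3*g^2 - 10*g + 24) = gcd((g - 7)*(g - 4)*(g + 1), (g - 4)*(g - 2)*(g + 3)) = g - 4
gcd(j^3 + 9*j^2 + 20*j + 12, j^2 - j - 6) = j + 2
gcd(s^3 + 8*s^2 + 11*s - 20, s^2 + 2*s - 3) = s - 1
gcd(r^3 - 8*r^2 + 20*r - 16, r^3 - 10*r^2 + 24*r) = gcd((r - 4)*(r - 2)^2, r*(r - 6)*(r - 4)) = r - 4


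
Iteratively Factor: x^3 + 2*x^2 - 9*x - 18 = (x + 3)*(x^2 - x - 6) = (x - 3)*(x + 3)*(x + 2)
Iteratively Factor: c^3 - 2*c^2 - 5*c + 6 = (c + 2)*(c^2 - 4*c + 3) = (c - 3)*(c + 2)*(c - 1)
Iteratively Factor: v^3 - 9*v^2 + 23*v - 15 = (v - 1)*(v^2 - 8*v + 15) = (v - 5)*(v - 1)*(v - 3)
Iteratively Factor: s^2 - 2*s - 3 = (s + 1)*(s - 3)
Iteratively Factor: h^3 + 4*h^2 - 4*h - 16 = (h - 2)*(h^2 + 6*h + 8) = (h - 2)*(h + 2)*(h + 4)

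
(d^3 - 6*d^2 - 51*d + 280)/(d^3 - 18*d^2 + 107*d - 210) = (d^2 - d - 56)/(d^2 - 13*d + 42)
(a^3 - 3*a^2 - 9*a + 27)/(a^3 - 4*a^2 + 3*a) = (a^2 - 9)/(a*(a - 1))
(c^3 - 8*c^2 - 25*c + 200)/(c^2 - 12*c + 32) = (c^2 - 25)/(c - 4)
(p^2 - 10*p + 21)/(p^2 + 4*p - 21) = (p - 7)/(p + 7)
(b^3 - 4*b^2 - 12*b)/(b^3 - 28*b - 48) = b/(b + 4)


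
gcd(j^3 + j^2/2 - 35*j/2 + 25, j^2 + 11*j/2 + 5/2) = j + 5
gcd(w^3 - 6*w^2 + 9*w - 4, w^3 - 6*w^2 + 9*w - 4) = w^3 - 6*w^2 + 9*w - 4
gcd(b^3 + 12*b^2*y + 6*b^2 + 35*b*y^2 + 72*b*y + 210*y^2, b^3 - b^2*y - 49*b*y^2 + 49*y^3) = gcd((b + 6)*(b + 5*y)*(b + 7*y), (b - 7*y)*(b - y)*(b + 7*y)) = b + 7*y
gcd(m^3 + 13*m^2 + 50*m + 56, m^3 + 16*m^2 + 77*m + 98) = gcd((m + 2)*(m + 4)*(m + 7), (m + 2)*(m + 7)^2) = m^2 + 9*m + 14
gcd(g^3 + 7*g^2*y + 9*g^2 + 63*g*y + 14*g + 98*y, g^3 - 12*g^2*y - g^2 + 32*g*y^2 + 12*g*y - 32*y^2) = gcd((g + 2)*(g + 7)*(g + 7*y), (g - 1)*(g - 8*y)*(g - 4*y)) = 1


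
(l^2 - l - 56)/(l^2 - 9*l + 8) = (l + 7)/(l - 1)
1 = 1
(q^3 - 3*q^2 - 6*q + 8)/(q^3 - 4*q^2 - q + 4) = (q + 2)/(q + 1)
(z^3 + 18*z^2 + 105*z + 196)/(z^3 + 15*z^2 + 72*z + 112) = (z + 7)/(z + 4)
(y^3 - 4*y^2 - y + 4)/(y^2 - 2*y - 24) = (-y^3 + 4*y^2 + y - 4)/(-y^2 + 2*y + 24)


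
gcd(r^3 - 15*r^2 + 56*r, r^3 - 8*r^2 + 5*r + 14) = r - 7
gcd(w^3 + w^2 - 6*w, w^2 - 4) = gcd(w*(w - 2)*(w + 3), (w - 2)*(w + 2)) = w - 2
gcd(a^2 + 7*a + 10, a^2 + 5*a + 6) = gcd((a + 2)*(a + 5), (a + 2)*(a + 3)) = a + 2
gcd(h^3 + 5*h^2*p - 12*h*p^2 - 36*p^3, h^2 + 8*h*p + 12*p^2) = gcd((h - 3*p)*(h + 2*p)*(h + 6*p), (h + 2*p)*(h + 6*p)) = h^2 + 8*h*p + 12*p^2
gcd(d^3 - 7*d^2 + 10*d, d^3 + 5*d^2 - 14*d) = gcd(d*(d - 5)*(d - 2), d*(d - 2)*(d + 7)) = d^2 - 2*d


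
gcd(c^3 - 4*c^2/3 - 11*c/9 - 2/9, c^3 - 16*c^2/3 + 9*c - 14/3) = c - 2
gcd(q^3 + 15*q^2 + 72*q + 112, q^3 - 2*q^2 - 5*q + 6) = 1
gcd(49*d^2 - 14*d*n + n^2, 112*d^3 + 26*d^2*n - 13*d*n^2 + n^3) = 7*d - n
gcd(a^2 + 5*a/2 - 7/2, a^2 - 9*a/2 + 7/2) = a - 1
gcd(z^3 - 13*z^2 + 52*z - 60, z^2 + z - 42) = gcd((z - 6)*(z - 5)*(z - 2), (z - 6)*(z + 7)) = z - 6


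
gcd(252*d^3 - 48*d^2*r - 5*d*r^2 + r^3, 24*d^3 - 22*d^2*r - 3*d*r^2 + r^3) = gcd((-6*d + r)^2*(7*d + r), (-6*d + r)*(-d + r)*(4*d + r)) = -6*d + r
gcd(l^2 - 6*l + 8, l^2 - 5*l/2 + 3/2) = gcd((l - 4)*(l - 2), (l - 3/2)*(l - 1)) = 1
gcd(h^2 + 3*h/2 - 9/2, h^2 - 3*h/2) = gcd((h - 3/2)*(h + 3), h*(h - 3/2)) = h - 3/2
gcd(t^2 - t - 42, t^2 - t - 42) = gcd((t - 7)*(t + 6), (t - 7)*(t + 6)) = t^2 - t - 42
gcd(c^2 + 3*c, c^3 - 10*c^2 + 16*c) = c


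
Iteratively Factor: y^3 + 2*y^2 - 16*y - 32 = (y + 4)*(y^2 - 2*y - 8) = (y - 4)*(y + 4)*(y + 2)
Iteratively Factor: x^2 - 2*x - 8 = (x - 4)*(x + 2)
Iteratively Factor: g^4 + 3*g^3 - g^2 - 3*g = (g + 1)*(g^3 + 2*g^2 - 3*g) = (g - 1)*(g + 1)*(g^2 + 3*g) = g*(g - 1)*(g + 1)*(g + 3)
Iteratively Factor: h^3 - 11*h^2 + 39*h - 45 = (h - 3)*(h^2 - 8*h + 15) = (h - 3)^2*(h - 5)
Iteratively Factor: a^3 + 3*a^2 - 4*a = (a - 1)*(a^2 + 4*a) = a*(a - 1)*(a + 4)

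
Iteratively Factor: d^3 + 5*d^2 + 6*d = (d + 2)*(d^2 + 3*d) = d*(d + 2)*(d + 3)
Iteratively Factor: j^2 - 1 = (j - 1)*(j + 1)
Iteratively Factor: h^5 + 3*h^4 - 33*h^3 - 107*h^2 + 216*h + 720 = (h + 3)*(h^4 - 33*h^2 - 8*h + 240) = (h + 3)*(h + 4)*(h^3 - 4*h^2 - 17*h + 60) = (h - 3)*(h + 3)*(h + 4)*(h^2 - h - 20) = (h - 3)*(h + 3)*(h + 4)^2*(h - 5)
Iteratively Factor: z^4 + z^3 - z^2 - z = (z + 1)*(z^3 - z) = z*(z + 1)*(z^2 - 1) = z*(z + 1)^2*(z - 1)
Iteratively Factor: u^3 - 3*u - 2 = (u + 1)*(u^2 - u - 2) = (u - 2)*(u + 1)*(u + 1)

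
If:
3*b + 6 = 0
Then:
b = -2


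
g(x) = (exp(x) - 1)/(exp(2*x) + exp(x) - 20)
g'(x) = (exp(x) - 1)*(-2*exp(2*x) - exp(x))/(exp(2*x) + exp(x) - 20)^2 + exp(x)/(exp(2*x) + exp(x) - 20)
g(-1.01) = 0.03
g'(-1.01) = -0.02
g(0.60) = -0.06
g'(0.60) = -0.15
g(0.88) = -0.12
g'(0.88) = -0.35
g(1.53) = 0.61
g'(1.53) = -4.06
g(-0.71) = 0.03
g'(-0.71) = -0.02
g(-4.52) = 0.05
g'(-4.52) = -0.00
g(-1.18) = 0.04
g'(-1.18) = -0.01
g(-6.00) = 0.05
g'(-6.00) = -0.00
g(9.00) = 0.00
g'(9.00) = 0.00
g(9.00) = 0.00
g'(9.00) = 0.00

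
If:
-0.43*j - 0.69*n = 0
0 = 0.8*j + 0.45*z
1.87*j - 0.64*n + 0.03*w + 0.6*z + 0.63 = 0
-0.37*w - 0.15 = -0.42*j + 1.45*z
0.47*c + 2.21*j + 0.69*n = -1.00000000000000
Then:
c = -0.51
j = -0.43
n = 0.27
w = -3.87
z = 0.76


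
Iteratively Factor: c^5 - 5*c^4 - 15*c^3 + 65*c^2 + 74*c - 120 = (c - 5)*(c^4 - 15*c^2 - 10*c + 24) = (c - 5)*(c - 4)*(c^3 + 4*c^2 + c - 6) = (c - 5)*(c - 4)*(c - 1)*(c^2 + 5*c + 6) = (c - 5)*(c - 4)*(c - 1)*(c + 3)*(c + 2)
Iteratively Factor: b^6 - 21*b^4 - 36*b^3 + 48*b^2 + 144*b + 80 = (b + 2)*(b^5 - 2*b^4 - 17*b^3 - 2*b^2 + 52*b + 40) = (b - 5)*(b + 2)*(b^4 + 3*b^3 - 2*b^2 - 12*b - 8) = (b - 5)*(b + 2)^2*(b^3 + b^2 - 4*b - 4) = (b - 5)*(b + 1)*(b + 2)^2*(b^2 - 4) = (b - 5)*(b - 2)*(b + 1)*(b + 2)^2*(b + 2)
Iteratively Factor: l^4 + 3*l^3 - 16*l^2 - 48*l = (l - 4)*(l^3 + 7*l^2 + 12*l) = (l - 4)*(l + 3)*(l^2 + 4*l) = (l - 4)*(l + 3)*(l + 4)*(l)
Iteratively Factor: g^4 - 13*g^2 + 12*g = (g - 1)*(g^3 + g^2 - 12*g) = (g - 3)*(g - 1)*(g^2 + 4*g) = (g - 3)*(g - 1)*(g + 4)*(g)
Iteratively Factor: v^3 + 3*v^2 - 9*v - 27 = (v - 3)*(v^2 + 6*v + 9) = (v - 3)*(v + 3)*(v + 3)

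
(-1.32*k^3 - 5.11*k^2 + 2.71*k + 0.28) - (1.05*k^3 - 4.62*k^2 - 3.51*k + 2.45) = -2.37*k^3 - 0.49*k^2 + 6.22*k - 2.17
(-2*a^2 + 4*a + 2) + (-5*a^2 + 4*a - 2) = -7*a^2 + 8*a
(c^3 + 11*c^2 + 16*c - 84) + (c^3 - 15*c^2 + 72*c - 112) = 2*c^3 - 4*c^2 + 88*c - 196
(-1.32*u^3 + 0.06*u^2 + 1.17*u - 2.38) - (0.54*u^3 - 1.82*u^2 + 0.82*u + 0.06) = -1.86*u^3 + 1.88*u^2 + 0.35*u - 2.44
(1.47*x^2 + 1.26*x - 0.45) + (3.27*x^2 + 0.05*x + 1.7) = 4.74*x^2 + 1.31*x + 1.25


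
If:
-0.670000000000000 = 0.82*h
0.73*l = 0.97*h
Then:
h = -0.82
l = -1.09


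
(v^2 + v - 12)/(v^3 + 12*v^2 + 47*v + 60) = (v - 3)/(v^2 + 8*v + 15)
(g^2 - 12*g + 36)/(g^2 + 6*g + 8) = (g^2 - 12*g + 36)/(g^2 + 6*g + 8)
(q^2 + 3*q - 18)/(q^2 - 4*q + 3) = (q + 6)/(q - 1)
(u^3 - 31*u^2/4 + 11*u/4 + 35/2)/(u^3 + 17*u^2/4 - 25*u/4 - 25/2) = (u - 7)/(u + 5)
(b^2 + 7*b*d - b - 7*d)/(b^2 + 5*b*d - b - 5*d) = (b + 7*d)/(b + 5*d)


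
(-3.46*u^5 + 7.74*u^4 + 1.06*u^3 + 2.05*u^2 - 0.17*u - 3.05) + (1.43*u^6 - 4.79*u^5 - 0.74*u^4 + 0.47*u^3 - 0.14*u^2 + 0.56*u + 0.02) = 1.43*u^6 - 8.25*u^5 + 7.0*u^4 + 1.53*u^3 + 1.91*u^2 + 0.39*u - 3.03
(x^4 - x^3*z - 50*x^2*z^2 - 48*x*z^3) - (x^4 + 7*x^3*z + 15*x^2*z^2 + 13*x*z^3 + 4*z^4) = -8*x^3*z - 65*x^2*z^2 - 61*x*z^3 - 4*z^4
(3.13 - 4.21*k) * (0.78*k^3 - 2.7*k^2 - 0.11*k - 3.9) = -3.2838*k^4 + 13.8084*k^3 - 7.9879*k^2 + 16.0747*k - 12.207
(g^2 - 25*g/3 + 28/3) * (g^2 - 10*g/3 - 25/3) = g^4 - 35*g^3/3 + 259*g^2/9 + 115*g/3 - 700/9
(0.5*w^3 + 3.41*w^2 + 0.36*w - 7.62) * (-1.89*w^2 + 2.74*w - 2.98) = -0.945*w^5 - 5.0749*w^4 + 7.173*w^3 + 5.2264*w^2 - 21.9516*w + 22.7076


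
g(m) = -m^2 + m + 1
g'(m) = 1 - 2*m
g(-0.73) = -0.26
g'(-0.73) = 2.46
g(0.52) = 1.25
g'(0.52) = -0.04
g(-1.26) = -1.85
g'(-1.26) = 3.52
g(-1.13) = -1.41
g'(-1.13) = 3.26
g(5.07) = -19.63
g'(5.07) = -9.14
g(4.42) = -14.12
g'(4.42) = -7.84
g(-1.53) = -2.87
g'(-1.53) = 4.06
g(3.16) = -5.83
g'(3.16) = -5.32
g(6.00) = -29.00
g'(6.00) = -11.00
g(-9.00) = -89.00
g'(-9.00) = 19.00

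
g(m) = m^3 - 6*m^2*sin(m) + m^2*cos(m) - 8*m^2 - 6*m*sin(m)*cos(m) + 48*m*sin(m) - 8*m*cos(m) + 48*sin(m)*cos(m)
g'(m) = -m^2*sin(m) - 6*m^2*cos(m) + 3*m^2 + 6*m*sin(m)^2 - 4*m*sin(m) - 6*m*cos(m)^2 + 50*m*cos(m) - 16*m - 48*sin(m)^2 - 6*sin(m)*cos(m) + 48*sin(m) + 48*cos(m)^2 - 8*cos(m)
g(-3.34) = -221.58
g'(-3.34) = 397.90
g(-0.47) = -8.02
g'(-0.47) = -11.18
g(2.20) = 24.78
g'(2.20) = -43.68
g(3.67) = -81.35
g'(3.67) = -99.93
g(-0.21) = -6.56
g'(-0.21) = 21.17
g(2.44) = 13.35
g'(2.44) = -51.61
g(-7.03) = -279.56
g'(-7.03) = -228.88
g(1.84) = 38.24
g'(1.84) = -30.50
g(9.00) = 52.80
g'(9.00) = 108.94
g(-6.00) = -541.64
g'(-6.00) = -219.80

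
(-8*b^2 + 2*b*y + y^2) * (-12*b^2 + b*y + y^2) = 96*b^4 - 32*b^3*y - 18*b^2*y^2 + 3*b*y^3 + y^4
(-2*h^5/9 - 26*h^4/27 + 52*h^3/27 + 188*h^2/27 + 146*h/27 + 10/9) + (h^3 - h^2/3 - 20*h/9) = -2*h^5/9 - 26*h^4/27 + 79*h^3/27 + 179*h^2/27 + 86*h/27 + 10/9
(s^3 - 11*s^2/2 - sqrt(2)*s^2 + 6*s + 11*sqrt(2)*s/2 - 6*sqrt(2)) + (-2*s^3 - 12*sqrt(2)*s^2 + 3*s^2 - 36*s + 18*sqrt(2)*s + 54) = -s^3 - 13*sqrt(2)*s^2 - 5*s^2/2 - 30*s + 47*sqrt(2)*s/2 - 6*sqrt(2) + 54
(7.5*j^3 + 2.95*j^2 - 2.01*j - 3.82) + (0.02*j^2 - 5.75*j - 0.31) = 7.5*j^3 + 2.97*j^2 - 7.76*j - 4.13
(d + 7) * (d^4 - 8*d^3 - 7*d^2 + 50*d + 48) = d^5 - d^4 - 63*d^3 + d^2 + 398*d + 336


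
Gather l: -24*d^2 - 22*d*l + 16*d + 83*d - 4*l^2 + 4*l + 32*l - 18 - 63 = -24*d^2 + 99*d - 4*l^2 + l*(36 - 22*d) - 81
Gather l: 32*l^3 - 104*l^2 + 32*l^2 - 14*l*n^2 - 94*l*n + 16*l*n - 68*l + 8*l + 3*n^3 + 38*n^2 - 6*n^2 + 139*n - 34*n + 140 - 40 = 32*l^3 - 72*l^2 + l*(-14*n^2 - 78*n - 60) + 3*n^3 + 32*n^2 + 105*n + 100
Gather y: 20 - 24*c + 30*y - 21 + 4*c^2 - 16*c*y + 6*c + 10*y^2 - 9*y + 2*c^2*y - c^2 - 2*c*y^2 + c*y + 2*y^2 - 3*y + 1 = 3*c^2 - 18*c + y^2*(12 - 2*c) + y*(2*c^2 - 15*c + 18)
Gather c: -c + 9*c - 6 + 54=8*c + 48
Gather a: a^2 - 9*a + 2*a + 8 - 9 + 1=a^2 - 7*a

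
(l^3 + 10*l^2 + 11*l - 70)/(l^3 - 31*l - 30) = (l^2 + 5*l - 14)/(l^2 - 5*l - 6)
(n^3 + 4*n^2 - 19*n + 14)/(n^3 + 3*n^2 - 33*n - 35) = (n^2 - 3*n + 2)/(n^2 - 4*n - 5)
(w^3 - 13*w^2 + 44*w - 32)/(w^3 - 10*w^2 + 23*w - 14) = (w^2 - 12*w + 32)/(w^2 - 9*w + 14)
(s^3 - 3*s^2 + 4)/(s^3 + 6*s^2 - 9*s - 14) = (s - 2)/(s + 7)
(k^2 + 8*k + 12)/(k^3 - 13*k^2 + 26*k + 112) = (k + 6)/(k^2 - 15*k + 56)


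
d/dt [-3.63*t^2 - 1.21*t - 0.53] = -7.26*t - 1.21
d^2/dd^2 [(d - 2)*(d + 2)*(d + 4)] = 6*d + 8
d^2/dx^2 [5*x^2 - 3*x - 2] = 10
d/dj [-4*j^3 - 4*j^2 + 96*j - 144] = -12*j^2 - 8*j + 96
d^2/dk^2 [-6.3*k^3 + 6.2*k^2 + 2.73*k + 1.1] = 12.4 - 37.8*k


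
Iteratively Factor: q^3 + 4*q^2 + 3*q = (q + 3)*(q^2 + q) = (q + 1)*(q + 3)*(q)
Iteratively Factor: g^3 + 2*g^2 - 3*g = (g + 3)*(g^2 - g) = g*(g + 3)*(g - 1)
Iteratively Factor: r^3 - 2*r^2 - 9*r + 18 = (r + 3)*(r^2 - 5*r + 6) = (r - 3)*(r + 3)*(r - 2)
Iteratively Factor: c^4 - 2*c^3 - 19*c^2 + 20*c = (c - 5)*(c^3 + 3*c^2 - 4*c) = (c - 5)*(c - 1)*(c^2 + 4*c) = (c - 5)*(c - 1)*(c + 4)*(c)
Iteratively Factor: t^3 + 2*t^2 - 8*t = (t - 2)*(t^2 + 4*t) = (t - 2)*(t + 4)*(t)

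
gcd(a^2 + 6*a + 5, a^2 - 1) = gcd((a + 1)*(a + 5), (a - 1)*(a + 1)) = a + 1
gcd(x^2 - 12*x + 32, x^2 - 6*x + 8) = x - 4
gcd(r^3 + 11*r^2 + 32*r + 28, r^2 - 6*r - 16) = r + 2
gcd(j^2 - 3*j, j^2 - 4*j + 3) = j - 3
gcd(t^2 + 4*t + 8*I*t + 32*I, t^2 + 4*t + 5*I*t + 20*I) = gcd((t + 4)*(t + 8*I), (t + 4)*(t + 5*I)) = t + 4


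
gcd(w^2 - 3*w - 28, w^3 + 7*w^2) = 1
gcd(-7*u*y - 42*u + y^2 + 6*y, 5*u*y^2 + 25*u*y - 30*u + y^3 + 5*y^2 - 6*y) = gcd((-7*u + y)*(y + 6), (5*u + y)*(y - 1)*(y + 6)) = y + 6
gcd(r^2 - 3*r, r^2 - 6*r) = r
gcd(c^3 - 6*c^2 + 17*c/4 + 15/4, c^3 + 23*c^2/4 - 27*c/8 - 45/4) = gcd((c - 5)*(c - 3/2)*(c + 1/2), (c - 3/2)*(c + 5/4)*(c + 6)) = c - 3/2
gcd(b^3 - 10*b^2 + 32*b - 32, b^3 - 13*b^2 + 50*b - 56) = b^2 - 6*b + 8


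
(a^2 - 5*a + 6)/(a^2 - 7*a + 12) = (a - 2)/(a - 4)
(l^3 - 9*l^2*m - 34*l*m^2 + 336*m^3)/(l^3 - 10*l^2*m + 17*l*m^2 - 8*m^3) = (l^2 - l*m - 42*m^2)/(l^2 - 2*l*m + m^2)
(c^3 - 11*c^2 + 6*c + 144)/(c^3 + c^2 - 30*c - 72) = (c - 8)/(c + 4)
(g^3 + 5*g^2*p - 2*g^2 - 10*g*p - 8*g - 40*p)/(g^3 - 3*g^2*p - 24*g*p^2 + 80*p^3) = (g^2 - 2*g - 8)/(g^2 - 8*g*p + 16*p^2)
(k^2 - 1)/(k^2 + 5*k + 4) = (k - 1)/(k + 4)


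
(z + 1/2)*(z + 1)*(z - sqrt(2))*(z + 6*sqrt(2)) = z^4 + 3*z^3/2 + 5*sqrt(2)*z^3 - 23*z^2/2 + 15*sqrt(2)*z^2/2 - 18*z + 5*sqrt(2)*z/2 - 6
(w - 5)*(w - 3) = w^2 - 8*w + 15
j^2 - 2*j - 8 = (j - 4)*(j + 2)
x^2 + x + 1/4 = (x + 1/2)^2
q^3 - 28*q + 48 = (q - 4)*(q - 2)*(q + 6)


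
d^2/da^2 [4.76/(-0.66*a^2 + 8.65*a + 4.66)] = (-4.146912*a^2 + 54.34968*a + 4.76*(1.32*a - 8.65)*(2.64*a - 17.3) + 29.279712)/(-0.66*a^2 + 8.65*a + 4.66)^3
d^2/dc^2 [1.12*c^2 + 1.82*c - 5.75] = 2.24000000000000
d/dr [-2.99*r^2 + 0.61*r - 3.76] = 0.61 - 5.98*r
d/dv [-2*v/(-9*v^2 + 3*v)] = -2/(3*v - 1)^2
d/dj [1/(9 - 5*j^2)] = 10*j/(5*j^2 - 9)^2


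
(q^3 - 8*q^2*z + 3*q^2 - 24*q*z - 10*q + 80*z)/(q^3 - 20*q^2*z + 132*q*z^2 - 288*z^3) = (q^2 + 3*q - 10)/(q^2 - 12*q*z + 36*z^2)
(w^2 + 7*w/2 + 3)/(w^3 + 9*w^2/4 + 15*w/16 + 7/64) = 32*(2*w^2 + 7*w + 6)/(64*w^3 + 144*w^2 + 60*w + 7)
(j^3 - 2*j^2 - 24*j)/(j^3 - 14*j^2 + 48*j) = (j + 4)/(j - 8)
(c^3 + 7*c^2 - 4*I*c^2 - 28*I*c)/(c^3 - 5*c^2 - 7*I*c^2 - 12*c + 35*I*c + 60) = c*(c + 7)/(c^2 - c*(5 + 3*I) + 15*I)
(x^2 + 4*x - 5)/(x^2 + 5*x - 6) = (x + 5)/(x + 6)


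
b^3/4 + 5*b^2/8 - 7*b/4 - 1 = (b/4 + 1)*(b - 2)*(b + 1/2)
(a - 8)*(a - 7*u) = a^2 - 7*a*u - 8*a + 56*u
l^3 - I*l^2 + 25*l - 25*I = (l - 5*I)*(l - I)*(l + 5*I)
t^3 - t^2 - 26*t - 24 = (t - 6)*(t + 1)*(t + 4)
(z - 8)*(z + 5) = z^2 - 3*z - 40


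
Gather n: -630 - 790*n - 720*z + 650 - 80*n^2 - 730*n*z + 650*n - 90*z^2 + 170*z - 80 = -80*n^2 + n*(-730*z - 140) - 90*z^2 - 550*z - 60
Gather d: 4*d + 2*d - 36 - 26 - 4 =6*d - 66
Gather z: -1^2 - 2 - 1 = -4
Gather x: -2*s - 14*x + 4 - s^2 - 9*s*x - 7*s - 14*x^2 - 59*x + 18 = -s^2 - 9*s - 14*x^2 + x*(-9*s - 73) + 22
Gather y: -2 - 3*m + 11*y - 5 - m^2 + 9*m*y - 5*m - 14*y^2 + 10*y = -m^2 - 8*m - 14*y^2 + y*(9*m + 21) - 7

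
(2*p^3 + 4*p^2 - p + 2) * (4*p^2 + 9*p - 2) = 8*p^5 + 34*p^4 + 28*p^3 - 9*p^2 + 20*p - 4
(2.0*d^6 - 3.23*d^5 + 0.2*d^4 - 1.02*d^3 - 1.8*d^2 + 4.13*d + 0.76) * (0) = 0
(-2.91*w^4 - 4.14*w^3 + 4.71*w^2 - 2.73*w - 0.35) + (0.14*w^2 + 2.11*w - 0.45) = -2.91*w^4 - 4.14*w^3 + 4.85*w^2 - 0.62*w - 0.8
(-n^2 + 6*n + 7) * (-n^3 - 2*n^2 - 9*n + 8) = n^5 - 4*n^4 - 10*n^3 - 76*n^2 - 15*n + 56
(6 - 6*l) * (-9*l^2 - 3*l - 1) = 54*l^3 - 36*l^2 - 12*l - 6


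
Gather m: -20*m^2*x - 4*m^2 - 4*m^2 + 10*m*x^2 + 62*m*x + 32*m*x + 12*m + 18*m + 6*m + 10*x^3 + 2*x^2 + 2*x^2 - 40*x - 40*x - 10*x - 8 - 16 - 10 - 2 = m^2*(-20*x - 8) + m*(10*x^2 + 94*x + 36) + 10*x^3 + 4*x^2 - 90*x - 36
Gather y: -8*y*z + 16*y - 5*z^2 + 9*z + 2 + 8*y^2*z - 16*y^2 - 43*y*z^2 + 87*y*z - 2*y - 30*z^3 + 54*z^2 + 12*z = y^2*(8*z - 16) + y*(-43*z^2 + 79*z + 14) - 30*z^3 + 49*z^2 + 21*z + 2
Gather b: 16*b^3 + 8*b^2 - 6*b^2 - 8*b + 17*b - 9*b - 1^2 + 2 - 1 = 16*b^3 + 2*b^2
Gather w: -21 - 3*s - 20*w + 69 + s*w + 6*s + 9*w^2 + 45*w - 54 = 3*s + 9*w^2 + w*(s + 25) - 6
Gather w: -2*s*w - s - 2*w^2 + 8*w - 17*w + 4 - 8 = -s - 2*w^2 + w*(-2*s - 9) - 4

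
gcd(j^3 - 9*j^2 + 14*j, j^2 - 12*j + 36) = 1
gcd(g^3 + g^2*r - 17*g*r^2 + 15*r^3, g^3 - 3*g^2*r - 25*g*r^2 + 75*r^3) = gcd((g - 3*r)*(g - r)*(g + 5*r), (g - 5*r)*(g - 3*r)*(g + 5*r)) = -g^2 - 2*g*r + 15*r^2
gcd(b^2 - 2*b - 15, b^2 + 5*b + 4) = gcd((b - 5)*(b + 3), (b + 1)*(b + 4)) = 1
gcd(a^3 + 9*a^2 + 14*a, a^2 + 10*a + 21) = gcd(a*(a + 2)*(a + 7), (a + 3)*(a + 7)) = a + 7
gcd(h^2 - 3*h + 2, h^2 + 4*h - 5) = h - 1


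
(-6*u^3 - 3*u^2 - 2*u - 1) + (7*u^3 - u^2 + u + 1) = u^3 - 4*u^2 - u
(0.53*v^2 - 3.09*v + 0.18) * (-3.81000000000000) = -2.0193*v^2 + 11.7729*v - 0.6858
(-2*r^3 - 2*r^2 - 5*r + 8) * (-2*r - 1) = 4*r^4 + 6*r^3 + 12*r^2 - 11*r - 8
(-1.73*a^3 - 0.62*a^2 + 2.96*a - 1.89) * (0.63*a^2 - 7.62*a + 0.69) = -1.0899*a^5 + 12.792*a^4 + 5.3955*a^3 - 24.1737*a^2 + 16.4442*a - 1.3041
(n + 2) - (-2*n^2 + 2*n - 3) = 2*n^2 - n + 5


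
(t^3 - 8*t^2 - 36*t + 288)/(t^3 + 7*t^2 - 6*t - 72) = (t^2 - 14*t + 48)/(t^2 + t - 12)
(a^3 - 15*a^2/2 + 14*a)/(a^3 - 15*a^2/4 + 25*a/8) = 4*(2*a^2 - 15*a + 28)/(8*a^2 - 30*a + 25)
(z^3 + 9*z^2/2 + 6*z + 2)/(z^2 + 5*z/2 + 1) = z + 2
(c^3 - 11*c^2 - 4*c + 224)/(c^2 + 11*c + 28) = (c^2 - 15*c + 56)/(c + 7)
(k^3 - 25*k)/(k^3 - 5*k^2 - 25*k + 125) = k/(k - 5)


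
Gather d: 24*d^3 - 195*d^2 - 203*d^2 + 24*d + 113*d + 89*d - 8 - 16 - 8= 24*d^3 - 398*d^2 + 226*d - 32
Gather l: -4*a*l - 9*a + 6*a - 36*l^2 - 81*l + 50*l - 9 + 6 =-3*a - 36*l^2 + l*(-4*a - 31) - 3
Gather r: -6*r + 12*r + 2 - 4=6*r - 2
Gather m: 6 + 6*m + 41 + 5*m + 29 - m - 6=10*m + 70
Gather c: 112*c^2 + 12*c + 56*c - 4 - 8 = 112*c^2 + 68*c - 12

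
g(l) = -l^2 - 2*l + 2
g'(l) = -2*l - 2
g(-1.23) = 2.95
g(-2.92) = -0.69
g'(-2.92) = 3.84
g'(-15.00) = 28.00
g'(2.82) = -7.64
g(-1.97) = 2.06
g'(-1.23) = 0.46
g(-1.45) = 2.80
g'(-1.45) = 0.90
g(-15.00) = -193.00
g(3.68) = -18.90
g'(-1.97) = 1.94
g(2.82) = -11.59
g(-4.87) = -11.98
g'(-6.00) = 10.00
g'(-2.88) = 3.76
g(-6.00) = -22.00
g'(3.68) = -9.36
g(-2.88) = -0.53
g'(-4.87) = 7.74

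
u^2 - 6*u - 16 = (u - 8)*(u + 2)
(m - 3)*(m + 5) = m^2 + 2*m - 15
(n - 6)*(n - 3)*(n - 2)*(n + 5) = n^4 - 6*n^3 - 19*n^2 + 144*n - 180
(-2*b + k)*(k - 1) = -2*b*k + 2*b + k^2 - k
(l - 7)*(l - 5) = l^2 - 12*l + 35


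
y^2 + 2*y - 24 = (y - 4)*(y + 6)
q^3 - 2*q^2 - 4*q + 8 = (q - 2)^2*(q + 2)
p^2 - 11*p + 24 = (p - 8)*(p - 3)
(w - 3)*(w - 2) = w^2 - 5*w + 6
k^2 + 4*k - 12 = (k - 2)*(k + 6)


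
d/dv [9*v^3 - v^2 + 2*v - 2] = 27*v^2 - 2*v + 2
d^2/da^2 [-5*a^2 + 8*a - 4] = -10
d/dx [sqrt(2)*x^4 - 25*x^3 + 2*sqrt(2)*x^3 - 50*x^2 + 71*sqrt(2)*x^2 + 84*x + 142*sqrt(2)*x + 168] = 4*sqrt(2)*x^3 - 75*x^2 + 6*sqrt(2)*x^2 - 100*x + 142*sqrt(2)*x + 84 + 142*sqrt(2)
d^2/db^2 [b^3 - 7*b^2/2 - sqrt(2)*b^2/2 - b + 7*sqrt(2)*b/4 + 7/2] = 6*b - 7 - sqrt(2)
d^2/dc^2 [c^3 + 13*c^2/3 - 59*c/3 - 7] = 6*c + 26/3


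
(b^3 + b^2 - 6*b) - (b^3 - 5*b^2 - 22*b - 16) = 6*b^2 + 16*b + 16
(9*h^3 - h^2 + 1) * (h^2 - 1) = 9*h^5 - h^4 - 9*h^3 + 2*h^2 - 1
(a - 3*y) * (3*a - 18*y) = 3*a^2 - 27*a*y + 54*y^2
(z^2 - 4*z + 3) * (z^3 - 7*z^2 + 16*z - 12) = z^5 - 11*z^4 + 47*z^3 - 97*z^2 + 96*z - 36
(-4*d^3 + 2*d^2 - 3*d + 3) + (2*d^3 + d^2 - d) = -2*d^3 + 3*d^2 - 4*d + 3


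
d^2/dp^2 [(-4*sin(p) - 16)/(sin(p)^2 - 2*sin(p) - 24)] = 4*(sin(p)^2 + 6*sin(p) - 2)/(sin(p) - 6)^3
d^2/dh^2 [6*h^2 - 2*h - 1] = 12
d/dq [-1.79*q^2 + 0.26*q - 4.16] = 0.26 - 3.58*q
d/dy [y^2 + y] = 2*y + 1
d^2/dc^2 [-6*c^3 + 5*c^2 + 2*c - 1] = 10 - 36*c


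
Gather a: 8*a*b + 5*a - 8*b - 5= a*(8*b + 5) - 8*b - 5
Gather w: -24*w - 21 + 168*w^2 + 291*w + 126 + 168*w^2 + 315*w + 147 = 336*w^2 + 582*w + 252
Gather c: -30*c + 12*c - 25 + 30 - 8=-18*c - 3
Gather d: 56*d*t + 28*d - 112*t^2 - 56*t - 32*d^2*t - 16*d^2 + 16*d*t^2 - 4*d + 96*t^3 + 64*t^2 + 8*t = d^2*(-32*t - 16) + d*(16*t^2 + 56*t + 24) + 96*t^3 - 48*t^2 - 48*t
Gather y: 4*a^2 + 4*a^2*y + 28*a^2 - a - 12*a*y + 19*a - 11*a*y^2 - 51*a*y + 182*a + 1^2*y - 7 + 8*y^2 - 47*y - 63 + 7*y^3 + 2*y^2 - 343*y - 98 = 32*a^2 + 200*a + 7*y^3 + y^2*(10 - 11*a) + y*(4*a^2 - 63*a - 389) - 168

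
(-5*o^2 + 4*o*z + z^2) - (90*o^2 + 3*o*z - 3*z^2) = -95*o^2 + o*z + 4*z^2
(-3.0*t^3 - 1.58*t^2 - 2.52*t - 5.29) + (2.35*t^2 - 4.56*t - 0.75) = -3.0*t^3 + 0.77*t^2 - 7.08*t - 6.04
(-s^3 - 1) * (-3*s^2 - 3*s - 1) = 3*s^5 + 3*s^4 + s^3 + 3*s^2 + 3*s + 1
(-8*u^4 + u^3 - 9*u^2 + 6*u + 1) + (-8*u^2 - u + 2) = -8*u^4 + u^3 - 17*u^2 + 5*u + 3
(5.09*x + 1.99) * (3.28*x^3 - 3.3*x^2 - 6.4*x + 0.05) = 16.6952*x^4 - 10.2698*x^3 - 39.143*x^2 - 12.4815*x + 0.0995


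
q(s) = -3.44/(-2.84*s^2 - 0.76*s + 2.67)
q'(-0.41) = 0.86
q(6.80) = 0.03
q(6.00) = 0.03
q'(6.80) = -0.01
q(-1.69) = 0.83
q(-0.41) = -1.37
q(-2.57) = 0.24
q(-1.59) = 1.04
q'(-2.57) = 0.24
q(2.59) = 0.19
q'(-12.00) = 0.00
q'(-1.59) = 2.61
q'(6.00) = -0.01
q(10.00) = 0.01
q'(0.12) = -0.77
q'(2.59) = -0.16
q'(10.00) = -0.00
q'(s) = -3.44*(5.68*s + 0.76)/(-2.84*s^2 - 0.76*s + 2.67)^2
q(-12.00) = 0.01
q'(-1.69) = 1.76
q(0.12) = -1.36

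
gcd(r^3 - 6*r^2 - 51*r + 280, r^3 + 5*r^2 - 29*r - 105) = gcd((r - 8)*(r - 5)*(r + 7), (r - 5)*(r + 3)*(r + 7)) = r^2 + 2*r - 35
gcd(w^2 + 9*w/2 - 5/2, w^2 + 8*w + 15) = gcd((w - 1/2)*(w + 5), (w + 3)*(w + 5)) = w + 5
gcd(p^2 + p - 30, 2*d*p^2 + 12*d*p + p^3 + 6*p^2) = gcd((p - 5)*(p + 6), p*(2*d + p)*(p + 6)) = p + 6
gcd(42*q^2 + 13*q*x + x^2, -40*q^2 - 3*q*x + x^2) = 1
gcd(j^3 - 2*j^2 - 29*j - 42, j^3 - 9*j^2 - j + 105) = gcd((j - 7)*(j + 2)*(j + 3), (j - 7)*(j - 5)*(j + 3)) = j^2 - 4*j - 21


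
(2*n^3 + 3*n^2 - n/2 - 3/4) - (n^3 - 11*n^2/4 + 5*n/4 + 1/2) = n^3 + 23*n^2/4 - 7*n/4 - 5/4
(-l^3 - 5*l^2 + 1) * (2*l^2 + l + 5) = -2*l^5 - 11*l^4 - 10*l^3 - 23*l^2 + l + 5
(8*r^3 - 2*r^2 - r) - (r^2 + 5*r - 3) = 8*r^3 - 3*r^2 - 6*r + 3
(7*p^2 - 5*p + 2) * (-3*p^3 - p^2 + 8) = -21*p^5 + 8*p^4 - p^3 + 54*p^2 - 40*p + 16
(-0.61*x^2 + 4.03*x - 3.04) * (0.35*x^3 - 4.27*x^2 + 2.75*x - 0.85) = -0.2135*x^5 + 4.0152*x^4 - 19.9496*x^3 + 24.5818*x^2 - 11.7855*x + 2.584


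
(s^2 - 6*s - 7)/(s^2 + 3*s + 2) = (s - 7)/(s + 2)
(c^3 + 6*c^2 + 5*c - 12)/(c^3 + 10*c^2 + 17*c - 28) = (c + 3)/(c + 7)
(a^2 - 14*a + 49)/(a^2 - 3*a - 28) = (a - 7)/(a + 4)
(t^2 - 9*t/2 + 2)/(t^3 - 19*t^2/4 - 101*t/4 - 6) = 2*(-2*t^2 + 9*t - 4)/(-4*t^3 + 19*t^2 + 101*t + 24)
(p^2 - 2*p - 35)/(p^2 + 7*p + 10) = (p - 7)/(p + 2)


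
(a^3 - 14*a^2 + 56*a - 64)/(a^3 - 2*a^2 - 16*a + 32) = (a - 8)/(a + 4)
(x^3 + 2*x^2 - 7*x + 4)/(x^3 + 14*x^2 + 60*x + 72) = (x^3 + 2*x^2 - 7*x + 4)/(x^3 + 14*x^2 + 60*x + 72)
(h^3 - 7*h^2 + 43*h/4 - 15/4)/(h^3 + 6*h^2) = (4*h^3 - 28*h^2 + 43*h - 15)/(4*h^2*(h + 6))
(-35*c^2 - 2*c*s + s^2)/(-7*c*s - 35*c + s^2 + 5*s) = (5*c + s)/(s + 5)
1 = 1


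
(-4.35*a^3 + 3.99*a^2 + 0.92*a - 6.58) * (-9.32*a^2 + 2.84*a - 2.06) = 40.542*a^5 - 49.5408*a^4 + 11.7182*a^3 + 55.719*a^2 - 20.5824*a + 13.5548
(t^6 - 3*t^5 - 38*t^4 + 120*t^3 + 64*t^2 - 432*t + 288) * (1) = t^6 - 3*t^5 - 38*t^4 + 120*t^3 + 64*t^2 - 432*t + 288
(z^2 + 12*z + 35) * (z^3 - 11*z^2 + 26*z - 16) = z^5 + z^4 - 71*z^3 - 89*z^2 + 718*z - 560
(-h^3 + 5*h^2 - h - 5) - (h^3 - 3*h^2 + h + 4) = -2*h^3 + 8*h^2 - 2*h - 9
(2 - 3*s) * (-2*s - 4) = 6*s^2 + 8*s - 8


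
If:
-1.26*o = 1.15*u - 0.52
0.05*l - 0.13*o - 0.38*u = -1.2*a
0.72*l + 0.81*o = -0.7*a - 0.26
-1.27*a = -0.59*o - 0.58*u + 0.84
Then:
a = -0.59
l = -4.04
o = 3.78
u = -3.69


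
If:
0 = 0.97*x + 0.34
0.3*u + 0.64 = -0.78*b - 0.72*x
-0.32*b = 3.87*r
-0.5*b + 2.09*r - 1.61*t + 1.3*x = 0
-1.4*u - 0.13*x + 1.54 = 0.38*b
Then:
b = -1.04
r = 0.09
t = 0.15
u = 1.42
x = -0.35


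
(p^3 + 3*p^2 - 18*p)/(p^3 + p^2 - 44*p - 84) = p*(p - 3)/(p^2 - 5*p - 14)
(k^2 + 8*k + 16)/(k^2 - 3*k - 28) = (k + 4)/(k - 7)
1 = 1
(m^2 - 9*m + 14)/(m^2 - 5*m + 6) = (m - 7)/(m - 3)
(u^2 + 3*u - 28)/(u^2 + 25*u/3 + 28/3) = 3*(u - 4)/(3*u + 4)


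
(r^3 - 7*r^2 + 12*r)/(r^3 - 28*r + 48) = r*(r - 3)/(r^2 + 4*r - 12)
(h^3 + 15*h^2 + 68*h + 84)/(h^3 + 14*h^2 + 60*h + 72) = (h + 7)/(h + 6)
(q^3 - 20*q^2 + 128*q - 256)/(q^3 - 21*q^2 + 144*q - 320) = (q - 4)/(q - 5)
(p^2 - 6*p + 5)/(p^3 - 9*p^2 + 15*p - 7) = (p - 5)/(p^2 - 8*p + 7)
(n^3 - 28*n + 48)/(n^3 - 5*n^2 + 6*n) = (n^2 + 2*n - 24)/(n*(n - 3))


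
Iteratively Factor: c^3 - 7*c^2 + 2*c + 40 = (c - 4)*(c^2 - 3*c - 10) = (c - 4)*(c + 2)*(c - 5)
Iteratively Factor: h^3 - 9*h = (h + 3)*(h^2 - 3*h) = h*(h + 3)*(h - 3)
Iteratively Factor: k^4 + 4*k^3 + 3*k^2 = (k + 3)*(k^3 + k^2) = k*(k + 3)*(k^2 + k) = k*(k + 1)*(k + 3)*(k)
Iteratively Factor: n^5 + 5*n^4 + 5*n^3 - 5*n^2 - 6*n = (n)*(n^4 + 5*n^3 + 5*n^2 - 5*n - 6) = n*(n + 1)*(n^3 + 4*n^2 + n - 6) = n*(n - 1)*(n + 1)*(n^2 + 5*n + 6) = n*(n - 1)*(n + 1)*(n + 2)*(n + 3)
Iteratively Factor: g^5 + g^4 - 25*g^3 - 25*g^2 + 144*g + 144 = (g - 4)*(g^4 + 5*g^3 - 5*g^2 - 45*g - 36) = (g - 4)*(g + 3)*(g^3 + 2*g^2 - 11*g - 12) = (g - 4)*(g + 1)*(g + 3)*(g^2 + g - 12) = (g - 4)*(g - 3)*(g + 1)*(g + 3)*(g + 4)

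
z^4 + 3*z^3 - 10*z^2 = z^2*(z - 2)*(z + 5)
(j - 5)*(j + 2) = j^2 - 3*j - 10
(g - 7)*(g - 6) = g^2 - 13*g + 42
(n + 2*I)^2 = n^2 + 4*I*n - 4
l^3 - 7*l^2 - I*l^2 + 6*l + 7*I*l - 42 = (l - 7)*(l - 3*I)*(l + 2*I)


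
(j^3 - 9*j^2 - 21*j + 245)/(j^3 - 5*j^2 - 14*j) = (j^2 - 2*j - 35)/(j*(j + 2))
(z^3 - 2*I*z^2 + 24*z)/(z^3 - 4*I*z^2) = (z^2 - 2*I*z + 24)/(z*(z - 4*I))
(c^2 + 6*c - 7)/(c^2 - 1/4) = 4*(c^2 + 6*c - 7)/(4*c^2 - 1)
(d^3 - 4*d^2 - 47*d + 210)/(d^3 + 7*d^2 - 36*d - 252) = (d - 5)/(d + 6)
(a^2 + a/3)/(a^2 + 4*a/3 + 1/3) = a/(a + 1)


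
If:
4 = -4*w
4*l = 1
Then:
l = 1/4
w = -1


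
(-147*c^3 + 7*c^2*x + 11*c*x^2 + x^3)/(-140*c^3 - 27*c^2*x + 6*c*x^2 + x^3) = (-21*c^2 + 4*c*x + x^2)/(-20*c^2 - c*x + x^2)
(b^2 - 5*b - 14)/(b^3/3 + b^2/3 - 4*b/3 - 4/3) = 3*(b - 7)/(b^2 - b - 2)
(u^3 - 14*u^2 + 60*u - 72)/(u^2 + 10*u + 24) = (u^3 - 14*u^2 + 60*u - 72)/(u^2 + 10*u + 24)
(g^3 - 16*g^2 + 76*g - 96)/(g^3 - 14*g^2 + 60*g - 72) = (g - 8)/(g - 6)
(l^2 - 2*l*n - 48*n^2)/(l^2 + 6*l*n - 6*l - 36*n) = (l - 8*n)/(l - 6)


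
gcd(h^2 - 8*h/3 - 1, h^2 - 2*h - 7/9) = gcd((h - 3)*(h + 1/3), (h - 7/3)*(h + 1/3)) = h + 1/3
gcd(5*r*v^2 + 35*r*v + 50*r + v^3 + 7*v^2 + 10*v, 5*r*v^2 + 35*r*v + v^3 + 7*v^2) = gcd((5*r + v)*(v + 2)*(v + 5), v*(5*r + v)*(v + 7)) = 5*r + v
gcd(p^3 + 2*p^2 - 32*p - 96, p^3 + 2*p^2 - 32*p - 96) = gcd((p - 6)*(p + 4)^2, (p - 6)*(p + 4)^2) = p^3 + 2*p^2 - 32*p - 96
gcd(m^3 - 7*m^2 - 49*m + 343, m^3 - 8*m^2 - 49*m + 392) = m^2 - 49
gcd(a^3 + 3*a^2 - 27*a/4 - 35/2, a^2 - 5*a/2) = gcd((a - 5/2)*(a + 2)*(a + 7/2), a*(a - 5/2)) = a - 5/2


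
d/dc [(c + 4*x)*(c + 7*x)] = 2*c + 11*x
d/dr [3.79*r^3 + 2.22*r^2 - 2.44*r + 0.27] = 11.37*r^2 + 4.44*r - 2.44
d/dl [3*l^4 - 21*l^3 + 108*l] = 12*l^3 - 63*l^2 + 108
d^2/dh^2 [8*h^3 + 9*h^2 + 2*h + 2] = 48*h + 18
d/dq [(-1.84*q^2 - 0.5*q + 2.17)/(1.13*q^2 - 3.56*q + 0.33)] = (7.1154*q^2 - 6.1186*q + 7.5602)/(1.2769*q^4 - 8.0456*q^3 + 13.4194*q^2 - 2.3496*q + 0.1089)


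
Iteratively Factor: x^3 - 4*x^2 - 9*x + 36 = (x - 3)*(x^2 - x - 12) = (x - 4)*(x - 3)*(x + 3)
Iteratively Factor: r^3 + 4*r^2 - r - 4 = (r - 1)*(r^2 + 5*r + 4) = (r - 1)*(r + 4)*(r + 1)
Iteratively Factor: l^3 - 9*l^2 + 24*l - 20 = (l - 5)*(l^2 - 4*l + 4) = (l - 5)*(l - 2)*(l - 2)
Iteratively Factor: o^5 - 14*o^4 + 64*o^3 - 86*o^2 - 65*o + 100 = (o - 4)*(o^4 - 10*o^3 + 24*o^2 + 10*o - 25) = (o - 5)*(o - 4)*(o^3 - 5*o^2 - o + 5) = (o - 5)^2*(o - 4)*(o^2 - 1) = (o - 5)^2*(o - 4)*(o - 1)*(o + 1)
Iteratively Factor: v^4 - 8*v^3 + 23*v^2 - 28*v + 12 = (v - 3)*(v^3 - 5*v^2 + 8*v - 4) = (v - 3)*(v - 2)*(v^2 - 3*v + 2) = (v - 3)*(v - 2)^2*(v - 1)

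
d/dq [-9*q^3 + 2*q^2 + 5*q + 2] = -27*q^2 + 4*q + 5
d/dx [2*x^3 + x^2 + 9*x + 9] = 6*x^2 + 2*x + 9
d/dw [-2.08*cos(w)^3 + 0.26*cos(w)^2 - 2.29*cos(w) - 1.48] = (6.24*cos(w)^2 - 0.52*cos(w) + 2.29)*sin(w)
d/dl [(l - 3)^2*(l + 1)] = (l - 3)*(3*l - 1)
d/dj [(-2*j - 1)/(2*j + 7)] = -12/(2*j + 7)^2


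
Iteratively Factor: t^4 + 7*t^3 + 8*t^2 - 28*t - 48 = (t + 2)*(t^3 + 5*t^2 - 2*t - 24) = (t + 2)*(t + 3)*(t^2 + 2*t - 8) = (t - 2)*(t + 2)*(t + 3)*(t + 4)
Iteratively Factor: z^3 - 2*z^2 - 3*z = (z - 3)*(z^2 + z) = (z - 3)*(z + 1)*(z)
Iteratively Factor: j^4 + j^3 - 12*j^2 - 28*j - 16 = (j + 1)*(j^3 - 12*j - 16) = (j + 1)*(j + 2)*(j^2 - 2*j - 8) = (j + 1)*(j + 2)^2*(j - 4)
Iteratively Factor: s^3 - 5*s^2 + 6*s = (s - 3)*(s^2 - 2*s) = (s - 3)*(s - 2)*(s)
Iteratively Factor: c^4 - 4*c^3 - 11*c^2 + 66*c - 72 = (c - 3)*(c^3 - c^2 - 14*c + 24) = (c - 3)*(c + 4)*(c^2 - 5*c + 6) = (c - 3)*(c - 2)*(c + 4)*(c - 3)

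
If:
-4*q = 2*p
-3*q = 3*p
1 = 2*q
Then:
No Solution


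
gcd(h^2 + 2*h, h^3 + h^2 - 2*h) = h^2 + 2*h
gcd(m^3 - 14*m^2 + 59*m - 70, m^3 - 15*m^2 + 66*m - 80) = m^2 - 7*m + 10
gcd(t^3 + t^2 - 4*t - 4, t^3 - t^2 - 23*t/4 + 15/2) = t - 2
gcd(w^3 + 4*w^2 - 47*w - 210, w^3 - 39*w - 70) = w^2 - 2*w - 35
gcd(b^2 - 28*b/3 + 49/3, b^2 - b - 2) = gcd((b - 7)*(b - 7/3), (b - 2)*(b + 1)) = 1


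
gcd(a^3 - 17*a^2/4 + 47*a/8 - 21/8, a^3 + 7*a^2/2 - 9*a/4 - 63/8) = a - 3/2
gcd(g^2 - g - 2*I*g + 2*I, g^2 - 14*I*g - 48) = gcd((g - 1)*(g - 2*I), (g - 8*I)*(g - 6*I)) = 1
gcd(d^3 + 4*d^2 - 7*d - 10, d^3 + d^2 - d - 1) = d + 1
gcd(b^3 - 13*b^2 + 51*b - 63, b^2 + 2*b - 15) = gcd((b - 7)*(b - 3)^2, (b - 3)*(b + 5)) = b - 3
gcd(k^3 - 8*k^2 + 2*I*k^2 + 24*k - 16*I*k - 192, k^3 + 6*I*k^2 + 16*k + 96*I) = k^2 + 2*I*k + 24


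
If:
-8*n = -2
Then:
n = 1/4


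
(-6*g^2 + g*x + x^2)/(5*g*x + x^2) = (-6*g^2 + g*x + x^2)/(x*(5*g + x))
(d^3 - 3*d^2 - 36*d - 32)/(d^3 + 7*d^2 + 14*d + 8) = (d - 8)/(d + 2)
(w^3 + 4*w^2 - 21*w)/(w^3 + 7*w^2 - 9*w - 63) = w/(w + 3)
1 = 1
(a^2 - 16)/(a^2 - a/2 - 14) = 2*(a + 4)/(2*a + 7)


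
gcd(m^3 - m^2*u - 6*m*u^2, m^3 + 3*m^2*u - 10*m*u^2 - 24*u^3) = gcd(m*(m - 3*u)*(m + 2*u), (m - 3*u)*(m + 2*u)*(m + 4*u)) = -m^2 + m*u + 6*u^2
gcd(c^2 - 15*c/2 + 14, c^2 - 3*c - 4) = c - 4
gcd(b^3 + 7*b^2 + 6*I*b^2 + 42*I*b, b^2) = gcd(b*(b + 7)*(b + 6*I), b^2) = b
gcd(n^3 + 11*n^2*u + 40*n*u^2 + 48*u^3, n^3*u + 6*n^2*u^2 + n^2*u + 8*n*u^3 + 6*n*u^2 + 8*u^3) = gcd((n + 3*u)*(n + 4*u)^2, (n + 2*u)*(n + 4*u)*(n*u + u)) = n + 4*u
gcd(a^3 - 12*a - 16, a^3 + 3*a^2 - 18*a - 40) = a^2 - 2*a - 8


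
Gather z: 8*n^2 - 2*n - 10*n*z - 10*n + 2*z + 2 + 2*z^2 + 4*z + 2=8*n^2 - 12*n + 2*z^2 + z*(6 - 10*n) + 4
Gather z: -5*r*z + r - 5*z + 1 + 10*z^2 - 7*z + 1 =r + 10*z^2 + z*(-5*r - 12) + 2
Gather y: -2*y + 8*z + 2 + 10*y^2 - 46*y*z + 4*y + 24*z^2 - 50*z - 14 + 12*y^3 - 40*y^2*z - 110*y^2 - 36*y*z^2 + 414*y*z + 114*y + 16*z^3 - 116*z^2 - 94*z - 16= 12*y^3 + y^2*(-40*z - 100) + y*(-36*z^2 + 368*z + 116) + 16*z^3 - 92*z^2 - 136*z - 28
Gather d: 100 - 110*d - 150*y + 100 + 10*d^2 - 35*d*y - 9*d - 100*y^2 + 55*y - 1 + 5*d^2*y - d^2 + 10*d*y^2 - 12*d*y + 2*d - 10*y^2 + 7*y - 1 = d^2*(5*y + 9) + d*(10*y^2 - 47*y - 117) - 110*y^2 - 88*y + 198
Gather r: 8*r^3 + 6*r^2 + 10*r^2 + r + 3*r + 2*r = 8*r^3 + 16*r^2 + 6*r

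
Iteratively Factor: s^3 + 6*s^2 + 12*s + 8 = (s + 2)*(s^2 + 4*s + 4) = (s + 2)^2*(s + 2)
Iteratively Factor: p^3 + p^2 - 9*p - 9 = (p + 1)*(p^2 - 9) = (p + 1)*(p + 3)*(p - 3)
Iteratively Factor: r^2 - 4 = (r - 2)*(r + 2)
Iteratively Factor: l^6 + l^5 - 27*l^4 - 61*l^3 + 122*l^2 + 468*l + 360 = (l + 3)*(l^5 - 2*l^4 - 21*l^3 + 2*l^2 + 116*l + 120) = (l + 2)*(l + 3)*(l^4 - 4*l^3 - 13*l^2 + 28*l + 60) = (l - 5)*(l + 2)*(l + 3)*(l^3 + l^2 - 8*l - 12) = (l - 5)*(l + 2)^2*(l + 3)*(l^2 - l - 6) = (l - 5)*(l + 2)^3*(l + 3)*(l - 3)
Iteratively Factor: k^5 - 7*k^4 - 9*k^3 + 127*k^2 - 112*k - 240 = (k - 3)*(k^4 - 4*k^3 - 21*k^2 + 64*k + 80) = (k - 3)*(k + 4)*(k^3 - 8*k^2 + 11*k + 20) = (k - 3)*(k + 1)*(k + 4)*(k^2 - 9*k + 20) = (k - 5)*(k - 3)*(k + 1)*(k + 4)*(k - 4)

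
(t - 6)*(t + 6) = t^2 - 36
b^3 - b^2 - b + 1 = (b - 1)^2*(b + 1)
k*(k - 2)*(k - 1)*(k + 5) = k^4 + 2*k^3 - 13*k^2 + 10*k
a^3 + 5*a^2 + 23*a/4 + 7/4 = (a + 1/2)*(a + 1)*(a + 7/2)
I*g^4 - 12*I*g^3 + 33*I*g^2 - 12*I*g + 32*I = (g - 8)*(g - 4)*(g + I)*(I*g + 1)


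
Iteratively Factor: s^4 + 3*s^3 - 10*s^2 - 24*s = (s + 2)*(s^3 + s^2 - 12*s) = (s - 3)*(s + 2)*(s^2 + 4*s) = (s - 3)*(s + 2)*(s + 4)*(s)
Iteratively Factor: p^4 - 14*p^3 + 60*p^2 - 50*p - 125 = (p - 5)*(p^3 - 9*p^2 + 15*p + 25) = (p - 5)^2*(p^2 - 4*p - 5) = (p - 5)^3*(p + 1)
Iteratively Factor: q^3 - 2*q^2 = (q - 2)*(q^2) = q*(q - 2)*(q)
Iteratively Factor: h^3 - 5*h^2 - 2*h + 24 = (h - 4)*(h^2 - h - 6) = (h - 4)*(h + 2)*(h - 3)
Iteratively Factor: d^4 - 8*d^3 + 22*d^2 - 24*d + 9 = (d - 1)*(d^3 - 7*d^2 + 15*d - 9) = (d - 3)*(d - 1)*(d^2 - 4*d + 3) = (d - 3)*(d - 1)^2*(d - 3)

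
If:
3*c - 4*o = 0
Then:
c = 4*o/3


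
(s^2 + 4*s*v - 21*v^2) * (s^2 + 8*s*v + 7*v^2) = s^4 + 12*s^3*v + 18*s^2*v^2 - 140*s*v^3 - 147*v^4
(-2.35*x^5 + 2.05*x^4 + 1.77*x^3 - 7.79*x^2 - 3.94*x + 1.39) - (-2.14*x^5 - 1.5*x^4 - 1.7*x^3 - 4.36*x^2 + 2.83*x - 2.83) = -0.21*x^5 + 3.55*x^4 + 3.47*x^3 - 3.43*x^2 - 6.77*x + 4.22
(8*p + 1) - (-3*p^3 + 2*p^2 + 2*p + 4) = 3*p^3 - 2*p^2 + 6*p - 3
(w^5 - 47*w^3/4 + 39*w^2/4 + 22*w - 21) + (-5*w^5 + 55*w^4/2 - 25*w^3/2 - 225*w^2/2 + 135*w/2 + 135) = -4*w^5 + 55*w^4/2 - 97*w^3/4 - 411*w^2/4 + 179*w/2 + 114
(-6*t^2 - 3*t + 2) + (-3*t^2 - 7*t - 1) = -9*t^2 - 10*t + 1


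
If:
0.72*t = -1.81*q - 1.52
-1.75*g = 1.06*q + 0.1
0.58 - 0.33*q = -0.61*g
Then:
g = -0.53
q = 0.78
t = -4.07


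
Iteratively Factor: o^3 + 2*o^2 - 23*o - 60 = (o + 4)*(o^2 - 2*o - 15) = (o - 5)*(o + 4)*(o + 3)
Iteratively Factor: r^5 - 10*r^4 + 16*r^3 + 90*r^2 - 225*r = (r)*(r^4 - 10*r^3 + 16*r^2 + 90*r - 225) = r*(r - 3)*(r^3 - 7*r^2 - 5*r + 75) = r*(r - 3)*(r + 3)*(r^2 - 10*r + 25) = r*(r - 5)*(r - 3)*(r + 3)*(r - 5)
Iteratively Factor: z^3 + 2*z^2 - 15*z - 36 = (z + 3)*(z^2 - z - 12) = (z - 4)*(z + 3)*(z + 3)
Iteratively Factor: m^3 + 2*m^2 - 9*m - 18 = (m + 3)*(m^2 - m - 6) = (m - 3)*(m + 3)*(m + 2)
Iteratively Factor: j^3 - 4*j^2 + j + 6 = (j - 2)*(j^2 - 2*j - 3) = (j - 2)*(j + 1)*(j - 3)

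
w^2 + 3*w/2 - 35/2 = (w - 7/2)*(w + 5)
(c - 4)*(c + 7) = c^2 + 3*c - 28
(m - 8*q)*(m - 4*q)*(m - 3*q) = m^3 - 15*m^2*q + 68*m*q^2 - 96*q^3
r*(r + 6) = r^2 + 6*r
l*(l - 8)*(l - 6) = l^3 - 14*l^2 + 48*l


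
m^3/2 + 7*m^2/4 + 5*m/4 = m*(m/2 + 1/2)*(m + 5/2)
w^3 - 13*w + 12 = (w - 3)*(w - 1)*(w + 4)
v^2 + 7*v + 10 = (v + 2)*(v + 5)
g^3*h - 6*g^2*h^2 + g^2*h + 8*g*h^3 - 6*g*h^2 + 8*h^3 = (g - 4*h)*(g - 2*h)*(g*h + h)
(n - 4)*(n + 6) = n^2 + 2*n - 24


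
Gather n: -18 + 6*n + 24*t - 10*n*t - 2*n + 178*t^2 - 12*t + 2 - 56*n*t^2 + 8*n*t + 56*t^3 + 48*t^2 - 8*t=n*(-56*t^2 - 2*t + 4) + 56*t^3 + 226*t^2 + 4*t - 16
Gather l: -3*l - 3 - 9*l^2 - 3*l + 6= -9*l^2 - 6*l + 3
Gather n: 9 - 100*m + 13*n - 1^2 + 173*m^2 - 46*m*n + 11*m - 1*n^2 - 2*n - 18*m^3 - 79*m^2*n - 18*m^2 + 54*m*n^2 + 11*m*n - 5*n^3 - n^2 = -18*m^3 + 155*m^2 - 89*m - 5*n^3 + n^2*(54*m - 2) + n*(-79*m^2 - 35*m + 11) + 8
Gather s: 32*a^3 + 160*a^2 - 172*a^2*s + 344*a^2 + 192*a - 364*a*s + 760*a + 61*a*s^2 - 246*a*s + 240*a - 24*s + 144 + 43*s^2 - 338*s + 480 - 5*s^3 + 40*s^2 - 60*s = 32*a^3 + 504*a^2 + 1192*a - 5*s^3 + s^2*(61*a + 83) + s*(-172*a^2 - 610*a - 422) + 624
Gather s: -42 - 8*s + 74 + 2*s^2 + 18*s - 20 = 2*s^2 + 10*s + 12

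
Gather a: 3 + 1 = 4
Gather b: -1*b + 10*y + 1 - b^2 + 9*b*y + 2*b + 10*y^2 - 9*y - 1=-b^2 + b*(9*y + 1) + 10*y^2 + y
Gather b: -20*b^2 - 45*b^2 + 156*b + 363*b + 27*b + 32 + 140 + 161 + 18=-65*b^2 + 546*b + 351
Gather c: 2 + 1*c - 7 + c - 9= 2*c - 14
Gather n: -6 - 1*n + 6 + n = 0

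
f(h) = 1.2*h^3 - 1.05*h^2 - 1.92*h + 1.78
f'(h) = 3.6*h^2 - 2.1*h - 1.92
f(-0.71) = 2.18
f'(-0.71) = 1.39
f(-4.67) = -134.37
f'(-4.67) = 86.40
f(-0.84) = 1.94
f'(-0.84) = 2.38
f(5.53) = 161.99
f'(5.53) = 96.56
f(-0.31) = 2.24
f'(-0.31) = -0.92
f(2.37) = 7.31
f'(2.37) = 13.32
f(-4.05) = -87.38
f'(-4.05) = 65.63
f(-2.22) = -12.26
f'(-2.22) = 20.48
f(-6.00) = -283.70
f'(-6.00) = 140.28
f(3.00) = 18.97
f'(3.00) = 24.18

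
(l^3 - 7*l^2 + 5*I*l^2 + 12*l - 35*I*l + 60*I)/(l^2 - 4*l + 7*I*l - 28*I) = (l^2 + l*(-3 + 5*I) - 15*I)/(l + 7*I)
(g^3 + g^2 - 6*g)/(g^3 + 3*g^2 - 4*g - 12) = g/(g + 2)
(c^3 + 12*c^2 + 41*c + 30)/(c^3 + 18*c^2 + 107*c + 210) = (c + 1)/(c + 7)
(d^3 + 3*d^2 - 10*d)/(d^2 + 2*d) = (d^2 + 3*d - 10)/(d + 2)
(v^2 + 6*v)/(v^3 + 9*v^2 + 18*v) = 1/(v + 3)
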